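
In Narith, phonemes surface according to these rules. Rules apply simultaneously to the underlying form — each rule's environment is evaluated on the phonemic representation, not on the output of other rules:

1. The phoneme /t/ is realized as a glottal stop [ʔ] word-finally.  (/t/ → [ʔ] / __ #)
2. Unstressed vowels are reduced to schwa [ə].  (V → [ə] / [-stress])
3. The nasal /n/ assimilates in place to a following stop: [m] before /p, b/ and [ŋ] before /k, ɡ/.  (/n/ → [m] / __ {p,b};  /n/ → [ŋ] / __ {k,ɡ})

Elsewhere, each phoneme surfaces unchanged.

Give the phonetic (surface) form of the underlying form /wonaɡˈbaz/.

[wənəɡˈbaz]

/w/ stays [w].
/o/ meets the environment for rule 2 (in an unstressed syllable) → [ə].
/n/ (between /o/ and /a/): rule 3 targets it, but not before a labial or velar stop → unchanged [n].
/a/ meets the environment for rule 2 (in an unstressed syllable) → [ə].
/ɡ/ — not in any rule's target class → [ɡ].
/b/ — not in any rule's target class → [b].
/a/ — between /b/ and /z/; rule 2 does not apply here → [a].
/z/ — not in any rule's target class → [z].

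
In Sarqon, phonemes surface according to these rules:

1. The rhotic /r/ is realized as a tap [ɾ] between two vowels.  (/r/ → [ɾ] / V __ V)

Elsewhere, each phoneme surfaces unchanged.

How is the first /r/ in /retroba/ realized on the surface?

/r/ (word-initial): rule 1 targets it, but not between two vowels → unchanged [r].

[r]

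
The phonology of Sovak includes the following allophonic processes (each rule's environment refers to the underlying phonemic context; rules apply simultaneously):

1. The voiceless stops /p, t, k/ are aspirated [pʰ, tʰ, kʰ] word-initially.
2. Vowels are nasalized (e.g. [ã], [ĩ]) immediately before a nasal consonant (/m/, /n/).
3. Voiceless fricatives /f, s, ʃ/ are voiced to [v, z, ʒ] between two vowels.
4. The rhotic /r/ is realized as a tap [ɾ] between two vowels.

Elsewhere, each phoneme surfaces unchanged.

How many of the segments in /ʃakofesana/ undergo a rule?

Segments that undergo a rule: /f/ → [v] (rule 3); /s/ → [z] (rule 3); /a/ → [ã] (rule 2).
All other segments surface unchanged.

3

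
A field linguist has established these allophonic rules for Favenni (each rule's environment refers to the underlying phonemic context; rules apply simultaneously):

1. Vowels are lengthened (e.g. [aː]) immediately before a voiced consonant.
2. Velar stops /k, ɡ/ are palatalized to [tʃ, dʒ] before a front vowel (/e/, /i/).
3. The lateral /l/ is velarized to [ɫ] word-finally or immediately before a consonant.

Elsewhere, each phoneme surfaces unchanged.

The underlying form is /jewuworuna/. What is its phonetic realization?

[jeːwuːwoːruːna]

/e/ meets the environment for rule 1 (before a voiced consonant) → [eː].
/u/ — between /w/ and /w/, before a voiced consonant — surfaces as [uː] (rule 1).
/o/ (between /w/ and /r/): before a voiced consonant, so rule 1 applies → [oː].
/u/ (between /r/ and /n/) occurs before a voiced consonant → [uː] by rule 1.
/a/ (word-final) is in the target of rule 1 but the environment (before a voiced consonant) is not met → [a].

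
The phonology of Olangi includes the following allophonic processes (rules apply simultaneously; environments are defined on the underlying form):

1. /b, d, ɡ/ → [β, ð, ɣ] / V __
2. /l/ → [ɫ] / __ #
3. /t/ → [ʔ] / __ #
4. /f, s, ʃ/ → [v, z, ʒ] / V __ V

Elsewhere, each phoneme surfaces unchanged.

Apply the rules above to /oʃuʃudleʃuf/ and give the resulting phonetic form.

/o/ — not in any rule's target class → [o].
/ʃ/ (between /o/ and /u/) occurs between two vowels → [ʒ] by rule 4.
/u/ (between /ʃ/ and /ʃ/) is unaffected → [u].
/ʃ/ (between /u/ and /u/) occurs between two vowels → [ʒ] by rule 4.
/u/ (between /ʃ/ and /d/): no rule targets it → [u].
/d/ meets the environment for rule 1 (immediately after a vowel) → [ð].
/l/ (between /d/ and /e/): rule 2 targets it, but not word-finally → unchanged [l].
/e/ stays [e].
Rule 4 applies to /ʃ/ (between /e/ and /u/: between two vowels) → [ʒ].
/u/ (between /ʃ/ and /f/): no rule targets it → [u].
/f/ (word-final): rule 4 targets it, but not between two vowels → unchanged [f].

[oʒuʒuðleʒuf]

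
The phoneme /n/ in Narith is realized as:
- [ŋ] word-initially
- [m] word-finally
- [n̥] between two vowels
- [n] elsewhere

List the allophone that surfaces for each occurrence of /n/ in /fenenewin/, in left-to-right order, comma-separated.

[n̥], [n̥], [m]

Occurrence 1 (position 3): between two vowels → [n̥].
Occurrence 2 (position 5): between two vowels → [n̥].
Occurrence 3 (position 9): word-finally → [m].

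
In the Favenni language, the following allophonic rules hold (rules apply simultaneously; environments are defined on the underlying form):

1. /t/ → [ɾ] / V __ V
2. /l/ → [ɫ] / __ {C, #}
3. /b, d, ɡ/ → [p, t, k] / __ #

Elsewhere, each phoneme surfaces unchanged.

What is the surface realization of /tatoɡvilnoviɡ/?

/t/ (word-initial): rule 1 targets it, but not between two vowels → unchanged [t].
/a/ (between /t/ and /t/) is unaffected → [a].
Rule 1 applies to /t/ (between /a/ and /o/: between two vowels) → [ɾ].
/o/ (between /t/ and /ɡ/) is unaffected → [o].
/ɡ/ (between /o/ and /v/) fails the environment for rule 3, so it stays [ɡ].
/v/ (between /ɡ/ and /i/) is unaffected → [v].
/i/ (between /v/ and /l/) is unaffected → [i].
Rule 2 applies to /l/ (between /i/ and /n/: word-finally or immediately before a consonant) → [ɫ].
/n/ — not in any rule's target class → [n].
/o/ (between /n/ and /v/) is unaffected → [o].
/v/ — not in any rule's target class → [v].
/i/ stays [i].
Rule 3 applies to /ɡ/ (word-final: word-finally) → [k].

[taɾoɡviɫnovik]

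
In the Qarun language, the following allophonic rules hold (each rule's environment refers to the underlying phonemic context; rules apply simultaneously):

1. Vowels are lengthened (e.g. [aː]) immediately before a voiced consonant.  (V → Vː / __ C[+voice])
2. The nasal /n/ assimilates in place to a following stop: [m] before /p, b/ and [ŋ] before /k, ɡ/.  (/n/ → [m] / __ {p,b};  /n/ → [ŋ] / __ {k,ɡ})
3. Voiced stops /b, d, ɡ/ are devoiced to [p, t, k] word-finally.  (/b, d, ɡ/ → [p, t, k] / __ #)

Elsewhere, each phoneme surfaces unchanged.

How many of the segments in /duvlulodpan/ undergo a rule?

4

Segments that undergo a rule: /u/ → [uː] (rule 1); /u/ → [uː] (rule 1); /o/ → [oː] (rule 1); /a/ → [aː] (rule 1).
All other segments surface unchanged.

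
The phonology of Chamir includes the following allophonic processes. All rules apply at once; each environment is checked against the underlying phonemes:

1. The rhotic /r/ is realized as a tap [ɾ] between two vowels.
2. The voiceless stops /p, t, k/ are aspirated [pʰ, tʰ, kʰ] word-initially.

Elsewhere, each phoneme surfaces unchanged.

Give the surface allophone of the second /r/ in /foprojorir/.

/r/ (between /o/ and /i/) occurs between two vowels → [ɾ] by rule 1.

[ɾ]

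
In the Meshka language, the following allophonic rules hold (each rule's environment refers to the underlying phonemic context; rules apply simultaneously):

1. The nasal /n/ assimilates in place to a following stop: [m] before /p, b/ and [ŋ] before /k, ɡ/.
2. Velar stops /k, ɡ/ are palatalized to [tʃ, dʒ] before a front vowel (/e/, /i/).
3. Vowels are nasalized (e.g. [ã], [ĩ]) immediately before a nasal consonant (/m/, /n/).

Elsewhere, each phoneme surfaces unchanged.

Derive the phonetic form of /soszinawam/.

/s/ — not in any rule's target class → [s].
/o/ (between /s/ and /s/) fails the environment for rule 3, so it stays [o].
/s/ stays [s].
/z/ — not in any rule's target class → [z].
/i/ — between /z/ and /n/, before a nasal consonant — surfaces as [ĩ] (rule 3).
/n/ — between /i/ and /a/; rule 1 does not apply here → [n].
/a/ — between /n/ and /w/; rule 3 does not apply here → [a].
/w/ — not in any rule's target class → [w].
/a/ — between /w/ and /m/, before a nasal consonant — surfaces as [ã] (rule 3).
/m/ — not in any rule's target class → [m].

[soszĩnawãm]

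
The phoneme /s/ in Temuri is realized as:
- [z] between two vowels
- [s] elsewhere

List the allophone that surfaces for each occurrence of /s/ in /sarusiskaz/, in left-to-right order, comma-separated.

Occurrence 1 (position 1): no conditioning environment matches → elsewhere allophone [s].
Occurrence 2 (position 5): between two vowels → [z].
Occurrence 3 (position 7): no conditioning environment matches → elsewhere allophone [s].

[s], [z], [s]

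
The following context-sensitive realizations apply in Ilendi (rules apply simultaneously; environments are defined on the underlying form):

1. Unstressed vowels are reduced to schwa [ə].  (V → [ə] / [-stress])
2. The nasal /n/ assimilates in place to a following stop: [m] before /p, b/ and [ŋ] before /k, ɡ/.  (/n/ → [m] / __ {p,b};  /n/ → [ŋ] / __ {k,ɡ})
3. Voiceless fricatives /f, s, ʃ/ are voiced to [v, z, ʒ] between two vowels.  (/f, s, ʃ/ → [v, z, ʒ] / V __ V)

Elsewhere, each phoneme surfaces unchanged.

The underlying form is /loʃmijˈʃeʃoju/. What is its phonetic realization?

[ləʃməjˈʃeʒəjə]

/l/ (word-initial): no rule targets it → [l].
/o/ meets the environment for rule 1 (in an unstressed syllable) → [ə].
/ʃ/ (between /o/ and /m/) is in the target of rule 3 but the environment (between two vowels) is not met → [ʃ].
/m/ (between /ʃ/ and /i/) is unaffected → [m].
/i/ (between /m/ and /j/): in an unstressed syllable, so rule 1 applies → [ə].
/j/ stays [j].
/ʃ/ (between /j/ and /e/) is in the target of rule 3 but the environment (between two vowels) is not met → [ʃ].
/e/ (between /ʃ/ and /ʃ/) fails the environment for rule 1, so it stays [e].
/ʃ/ (between /e/ and /o/) occurs between two vowels → [ʒ] by rule 3.
/o/ meets the environment for rule 1 (in an unstressed syllable) → [ə].
/j/ stays [j].
/u/ meets the environment for rule 1 (in an unstressed syllable) → [ə].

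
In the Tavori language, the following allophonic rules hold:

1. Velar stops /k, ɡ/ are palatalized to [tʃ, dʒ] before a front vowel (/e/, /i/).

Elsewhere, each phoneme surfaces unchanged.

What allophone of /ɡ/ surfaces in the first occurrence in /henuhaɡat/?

/ɡ/ (between /a/ and /a/): rule 1 targets it, but not before a front vowel → unchanged [ɡ].

[ɡ]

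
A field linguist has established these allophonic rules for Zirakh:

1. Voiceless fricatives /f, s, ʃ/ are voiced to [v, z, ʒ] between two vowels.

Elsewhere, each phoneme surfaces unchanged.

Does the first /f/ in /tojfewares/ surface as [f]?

Yes

/f/ (between /j/ and /e/) is in the target of rule 1 but the environment (between two vowels) is not met → [f].
The actual realization is [f], which matches [f].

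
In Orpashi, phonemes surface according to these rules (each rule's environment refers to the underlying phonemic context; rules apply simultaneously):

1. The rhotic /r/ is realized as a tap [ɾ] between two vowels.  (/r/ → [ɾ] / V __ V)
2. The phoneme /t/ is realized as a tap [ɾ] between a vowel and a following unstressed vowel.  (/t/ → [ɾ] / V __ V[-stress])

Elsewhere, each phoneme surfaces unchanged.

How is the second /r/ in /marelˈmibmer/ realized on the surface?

[r]

/r/ (word-final): rule 1 targets it, but not between two vowels → unchanged [r].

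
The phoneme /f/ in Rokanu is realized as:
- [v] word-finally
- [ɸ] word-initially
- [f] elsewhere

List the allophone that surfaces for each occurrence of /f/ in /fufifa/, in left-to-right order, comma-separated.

[ɸ], [f], [f]

Occurrence 1 (position 1): word-initially → [ɸ].
Occurrence 2 (position 3): no conditioning environment matches → elsewhere allophone [f].
Occurrence 3 (position 5): no conditioning environment matches → elsewhere allophone [f].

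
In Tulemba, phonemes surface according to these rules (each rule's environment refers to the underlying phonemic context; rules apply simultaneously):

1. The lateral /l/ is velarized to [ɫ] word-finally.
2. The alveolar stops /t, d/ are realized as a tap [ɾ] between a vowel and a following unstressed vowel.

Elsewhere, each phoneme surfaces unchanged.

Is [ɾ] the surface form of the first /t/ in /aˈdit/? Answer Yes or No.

No

/t/ (word-final) is in the target of rule 2 but the environment (between a vowel and a following unstressed vowel) is not met → [t].
The actual realization is [t], not [ɾ].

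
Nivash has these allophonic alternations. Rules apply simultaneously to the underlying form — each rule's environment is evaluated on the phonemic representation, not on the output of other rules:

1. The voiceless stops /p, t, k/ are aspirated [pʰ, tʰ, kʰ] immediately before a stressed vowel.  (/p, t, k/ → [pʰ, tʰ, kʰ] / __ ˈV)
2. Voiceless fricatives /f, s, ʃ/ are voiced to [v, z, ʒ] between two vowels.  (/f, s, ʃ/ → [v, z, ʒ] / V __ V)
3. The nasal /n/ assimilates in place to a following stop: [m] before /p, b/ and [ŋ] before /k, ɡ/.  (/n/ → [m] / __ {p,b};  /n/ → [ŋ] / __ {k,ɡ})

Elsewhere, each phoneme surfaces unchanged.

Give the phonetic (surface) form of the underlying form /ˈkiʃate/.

[ˈkʰiʒate]

/k/ — word-initial, immediately before a stressed vowel — surfaces as [kʰ] (rule 1).
/i/ (between /k/ and /ʃ/): no rule targets it → [i].
/ʃ/ (between /i/ and /a/): between two vowels, so rule 2 applies → [ʒ].
/a/ (between /ʃ/ and /t/): no rule targets it → [a].
/t/ (between /a/ and /e/) is in the target of rule 1 but the environment (immediately before a stressed vowel) is not met → [t].
/e/ (word-final) is unaffected → [e].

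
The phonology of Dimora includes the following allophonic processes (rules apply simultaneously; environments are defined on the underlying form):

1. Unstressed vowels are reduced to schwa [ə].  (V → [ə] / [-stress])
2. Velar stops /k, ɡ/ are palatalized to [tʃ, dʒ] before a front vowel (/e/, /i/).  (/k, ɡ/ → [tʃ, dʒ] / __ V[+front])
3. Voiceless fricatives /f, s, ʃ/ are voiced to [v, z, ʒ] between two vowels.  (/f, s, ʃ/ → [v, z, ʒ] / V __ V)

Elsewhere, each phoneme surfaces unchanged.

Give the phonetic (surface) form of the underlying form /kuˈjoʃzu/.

/k/ (word-initial) is in the target of rule 2 but the environment (before a front vowel) is not met → [k].
/u/ (between /k/ and /j/): in an unstressed syllable, so rule 1 applies → [ə].
/j/ — not in any rule's target class → [j].
/o/ (between /j/ and /ʃ/): rule 1 targets it, but not in an unstressed syllable → unchanged [o].
/ʃ/ (between /o/ and /z/) is in the target of rule 3 but the environment (between two vowels) is not met → [ʃ].
/z/ (between /ʃ/ and /u/) is unaffected → [z].
/u/ — word-final, in an unstressed syllable — surfaces as [ə] (rule 1).

[kəˈjoʃzə]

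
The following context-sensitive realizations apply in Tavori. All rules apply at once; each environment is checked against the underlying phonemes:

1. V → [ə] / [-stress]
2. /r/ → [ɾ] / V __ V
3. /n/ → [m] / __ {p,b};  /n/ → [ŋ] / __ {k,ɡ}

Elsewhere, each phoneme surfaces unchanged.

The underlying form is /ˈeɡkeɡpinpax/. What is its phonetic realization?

/e/ (word-initial) fails the environment for rule 1, so it stays [e].
/e/ (between /k/ and /ɡ/) occurs in an unstressed syllable → [ə] by rule 1.
/i/ (between /p/ and /n/) occurs in an unstressed syllable → [ə] by rule 1.
Rule 3 applies to /n/ (between /i/ and /p/: before a labial or velar stop) → [m].
/a/ meets the environment for rule 1 (in an unstressed syllable) → [ə].

[ˈeɡkəɡpəmpəx]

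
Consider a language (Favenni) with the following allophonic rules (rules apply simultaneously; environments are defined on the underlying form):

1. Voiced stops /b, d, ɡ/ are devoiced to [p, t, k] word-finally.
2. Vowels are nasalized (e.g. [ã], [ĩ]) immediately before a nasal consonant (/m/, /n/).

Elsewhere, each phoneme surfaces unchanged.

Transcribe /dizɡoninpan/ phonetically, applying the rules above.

/d/ (word-initial) is in the target of rule 1 but the environment (word-finally) is not met → [d].
/i/ (between /d/ and /z/): rule 2 targets it, but not before a nasal consonant → unchanged [i].
/ɡ/ (between /z/ and /o/) fails the environment for rule 1, so it stays [ɡ].
/o/ meets the environment for rule 2 (before a nasal consonant) → [õ].
Rule 2 applies to /i/ (between /n/ and /n/: before a nasal consonant) → [ĩ].
/a/ (between /p/ and /n/): before a nasal consonant, so rule 2 applies → [ã].

[dizɡõnĩnpãn]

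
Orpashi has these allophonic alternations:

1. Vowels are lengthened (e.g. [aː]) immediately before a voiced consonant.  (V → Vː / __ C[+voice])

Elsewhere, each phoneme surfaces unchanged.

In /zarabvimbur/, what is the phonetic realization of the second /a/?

[aː]

/a/ meets the environment for rule 1 (before a voiced consonant) → [aː].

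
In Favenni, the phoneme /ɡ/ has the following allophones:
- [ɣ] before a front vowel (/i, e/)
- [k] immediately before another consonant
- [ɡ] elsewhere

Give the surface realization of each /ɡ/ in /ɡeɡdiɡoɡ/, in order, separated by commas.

Occurrence 1 (position 1): before a front vowel (/i, e/) → [ɣ].
Occurrence 2 (position 3): immediately before another consonant → [k].
Occurrence 3 (position 6): no conditioning environment matches → elsewhere allophone [ɡ].
Occurrence 4 (position 8): no conditioning environment matches → elsewhere allophone [ɡ].

[ɣ], [k], [ɡ], [ɡ]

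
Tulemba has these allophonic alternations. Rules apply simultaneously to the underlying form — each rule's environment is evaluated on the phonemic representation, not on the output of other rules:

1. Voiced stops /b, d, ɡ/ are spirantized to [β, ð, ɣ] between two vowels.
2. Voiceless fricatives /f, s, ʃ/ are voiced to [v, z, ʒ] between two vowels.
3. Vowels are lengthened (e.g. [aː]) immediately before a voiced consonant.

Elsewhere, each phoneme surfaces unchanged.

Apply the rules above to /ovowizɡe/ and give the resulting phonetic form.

[oːvoːwiːzɡe]

Rule 3 applies to /o/ (word-initial: before a voiced consonant) → [oː].
/v/ (between /o/ and /o/): no rule targets it → [v].
/o/ (between /v/ and /w/): before a voiced consonant, so rule 3 applies → [oː].
/w/ (between /o/ and /i/) is unaffected → [w].
/i/ (between /w/ and /z/) occurs before a voiced consonant → [iː] by rule 3.
/z/ — not in any rule's target class → [z].
/ɡ/ — between /z/ and /e/; rule 1 does not apply here → [ɡ].
/e/ — word-final; rule 3 does not apply here → [e].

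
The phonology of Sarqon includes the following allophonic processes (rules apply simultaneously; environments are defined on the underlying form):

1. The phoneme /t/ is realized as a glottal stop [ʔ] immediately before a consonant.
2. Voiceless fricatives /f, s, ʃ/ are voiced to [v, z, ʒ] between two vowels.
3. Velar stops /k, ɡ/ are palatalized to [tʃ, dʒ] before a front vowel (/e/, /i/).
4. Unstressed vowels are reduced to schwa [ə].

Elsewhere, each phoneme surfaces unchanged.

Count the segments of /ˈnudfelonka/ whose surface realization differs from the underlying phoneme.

Segments that undergo a rule: /e/ → [ə] (rule 4); /o/ → [ə] (rule 4); /a/ → [ə] (rule 4).
All other segments surface unchanged.

3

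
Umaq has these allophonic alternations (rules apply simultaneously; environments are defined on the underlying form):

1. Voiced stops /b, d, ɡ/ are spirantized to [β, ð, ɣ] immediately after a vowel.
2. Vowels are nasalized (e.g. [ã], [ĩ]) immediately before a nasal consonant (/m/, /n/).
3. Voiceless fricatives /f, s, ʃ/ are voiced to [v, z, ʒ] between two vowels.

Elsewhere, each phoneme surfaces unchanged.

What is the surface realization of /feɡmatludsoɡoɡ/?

[feɣmatluðsoɣoɣ]

/f/ — word-initial; rule 3 does not apply here → [f].
/e/ (between /f/ and /ɡ/): rule 2 targets it, but not before a nasal consonant → unchanged [e].
/ɡ/ (between /e/ and /m/) occurs immediately after a vowel → [ɣ] by rule 1.
/a/ (between /m/ and /t/) is in the target of rule 2 but the environment (before a nasal consonant) is not met → [a].
/u/ — between /l/ and /d/; rule 2 does not apply here → [u].
/d/ — between /u/ and /s/, immediately after a vowel — surfaces as [ð] (rule 1).
/s/ (between /d/ and /o/) fails the environment for rule 3, so it stays [s].
/o/ (between /s/ and /ɡ/): rule 2 targets it, but not before a nasal consonant → unchanged [o].
/ɡ/ (between /o/ and /o/): immediately after a vowel, so rule 1 applies → [ɣ].
/o/ (between /ɡ/ and /ɡ/) fails the environment for rule 2, so it stays [o].
/ɡ/ — word-final, immediately after a vowel — surfaces as [ɣ] (rule 1).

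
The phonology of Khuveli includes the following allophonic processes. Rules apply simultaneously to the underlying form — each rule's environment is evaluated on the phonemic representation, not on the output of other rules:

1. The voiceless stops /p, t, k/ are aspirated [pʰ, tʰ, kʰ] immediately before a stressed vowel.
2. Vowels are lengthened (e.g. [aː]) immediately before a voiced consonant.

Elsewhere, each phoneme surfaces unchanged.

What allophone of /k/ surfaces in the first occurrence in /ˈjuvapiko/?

[k]

/k/ (between /i/ and /o/) fails the environment for rule 1, so it stays [k].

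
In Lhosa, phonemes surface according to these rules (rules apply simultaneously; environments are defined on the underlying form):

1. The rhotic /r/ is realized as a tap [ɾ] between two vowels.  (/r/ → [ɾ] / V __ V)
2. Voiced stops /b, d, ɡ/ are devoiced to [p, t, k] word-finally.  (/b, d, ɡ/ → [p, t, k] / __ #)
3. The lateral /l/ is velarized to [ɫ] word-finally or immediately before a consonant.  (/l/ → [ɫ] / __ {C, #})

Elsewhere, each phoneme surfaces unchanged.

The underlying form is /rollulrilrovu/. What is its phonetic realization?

[roɫluɫriɫrovu]

/r/ (word-initial): rule 1 targets it, but not between two vowels → unchanged [r].
/o/ (between /r/ and /l/): no rule targets it → [o].
/l/ (between /o/ and /l/) occurs word-finally or immediately before a consonant → [ɫ] by rule 3.
/l/ (between /l/ and /u/): rule 3 targets it, but not word-finally or immediately before a consonant → unchanged [l].
/u/ (between /l/ and /l/): no rule targets it → [u].
/l/ (between /u/ and /r/) occurs word-finally or immediately before a consonant → [ɫ] by rule 3.
/r/ — between /l/ and /i/; rule 1 does not apply here → [r].
/i/ (between /r/ and /l/) is unaffected → [i].
/l/ meets the environment for rule 3 (word-finally or immediately before a consonant) → [ɫ].
/r/ (between /l/ and /o/) fails the environment for rule 1, so it stays [r].
/o/ (between /r/ and /v/): no rule targets it → [o].
/v/ (between /o/ and /u/): no rule targets it → [v].
/u/ stays [u].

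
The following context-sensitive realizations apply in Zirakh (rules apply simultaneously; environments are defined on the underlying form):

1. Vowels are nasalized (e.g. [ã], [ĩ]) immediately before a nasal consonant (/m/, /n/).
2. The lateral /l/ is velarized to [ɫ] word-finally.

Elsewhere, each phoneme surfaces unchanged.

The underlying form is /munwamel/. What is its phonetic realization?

/m/ — not in any rule's target class → [m].
Rule 1 applies to /u/ (between /m/ and /n/: before a nasal consonant) → [ũ].
/n/ (between /u/ and /w/) is unaffected → [n].
/w/ — not in any rule's target class → [w].
/a/ (between /w/ and /m/): before a nasal consonant, so rule 1 applies → [ã].
/m/ — not in any rule's target class → [m].
/e/ (between /m/ and /l/) fails the environment for rule 1, so it stays [e].
/l/ (word-final) occurs word-finally → [ɫ] by rule 2.

[mũnwãmeɫ]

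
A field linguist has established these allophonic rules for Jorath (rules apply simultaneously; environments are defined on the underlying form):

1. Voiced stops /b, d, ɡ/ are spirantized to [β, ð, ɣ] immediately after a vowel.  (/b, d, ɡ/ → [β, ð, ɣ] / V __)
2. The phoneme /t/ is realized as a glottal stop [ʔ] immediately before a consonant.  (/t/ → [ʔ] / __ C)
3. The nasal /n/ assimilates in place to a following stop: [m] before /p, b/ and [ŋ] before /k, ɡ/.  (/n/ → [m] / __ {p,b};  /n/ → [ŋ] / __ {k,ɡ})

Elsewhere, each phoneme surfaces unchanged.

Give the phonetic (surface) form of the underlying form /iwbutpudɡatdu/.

/b/ (between /w/ and /u/) fails the environment for rule 1, so it stays [b].
/t/ (between /u/ and /p/): immediately before a consonant, so rule 2 applies → [ʔ].
Rule 1 applies to /d/ (between /u/ and /ɡ/: immediately after a vowel) → [ð].
/ɡ/ (between /d/ and /a/) fails the environment for rule 1, so it stays [ɡ].
/t/ (between /a/ and /d/): immediately before a consonant, so rule 2 applies → [ʔ].
/d/ (between /t/ and /u/) fails the environment for rule 1, so it stays [d].

[iwbuʔpuðɡaʔdu]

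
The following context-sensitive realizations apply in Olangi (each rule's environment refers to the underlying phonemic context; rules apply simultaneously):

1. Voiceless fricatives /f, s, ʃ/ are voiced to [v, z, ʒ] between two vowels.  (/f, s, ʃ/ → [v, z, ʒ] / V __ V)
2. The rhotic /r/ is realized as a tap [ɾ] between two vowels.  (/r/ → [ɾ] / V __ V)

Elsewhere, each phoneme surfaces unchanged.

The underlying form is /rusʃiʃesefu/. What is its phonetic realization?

/r/ (word-initial) is in the target of rule 2 but the environment (between two vowels) is not met → [r].
/u/ (between /r/ and /s/) is unaffected → [u].
/s/ (between /u/ and /ʃ/): rule 1 targets it, but not between two vowels → unchanged [s].
/ʃ/ (between /s/ and /i/): rule 1 targets it, but not between two vowels → unchanged [ʃ].
/i/ (between /ʃ/ and /ʃ/) is unaffected → [i].
/ʃ/ meets the environment for rule 1 (between two vowels) → [ʒ].
/e/ stays [e].
/s/ meets the environment for rule 1 (between two vowels) → [z].
/e/ (between /s/ and /f/): no rule targets it → [e].
/f/ (between /e/ and /u/): between two vowels, so rule 1 applies → [v].
/u/ — not in any rule's target class → [u].

[rusʃiʒezevu]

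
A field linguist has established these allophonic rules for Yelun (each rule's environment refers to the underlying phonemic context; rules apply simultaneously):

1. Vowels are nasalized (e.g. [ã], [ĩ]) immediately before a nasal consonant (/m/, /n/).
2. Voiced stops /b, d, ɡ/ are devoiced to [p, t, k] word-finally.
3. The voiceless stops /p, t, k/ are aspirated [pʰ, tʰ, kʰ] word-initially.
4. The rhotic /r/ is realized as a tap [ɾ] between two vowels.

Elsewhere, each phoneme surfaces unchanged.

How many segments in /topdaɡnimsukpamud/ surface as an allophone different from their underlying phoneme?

4

Segments that undergo a rule: /t/ → [tʰ] (rule 3); /i/ → [ĩ] (rule 1); /a/ → [ã] (rule 1); /d/ → [t] (rule 2).
All other segments surface unchanged.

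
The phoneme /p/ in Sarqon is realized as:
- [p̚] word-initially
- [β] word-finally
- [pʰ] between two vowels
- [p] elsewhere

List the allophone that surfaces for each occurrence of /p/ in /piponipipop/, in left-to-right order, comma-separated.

Occurrence 1 (position 1): word-initially → [p̚].
Occurrence 2 (position 3): between two vowels → [pʰ].
Occurrence 3 (position 7): between two vowels → [pʰ].
Occurrence 4 (position 9): between two vowels → [pʰ].
Occurrence 5 (position 11): word-finally → [β].

[p̚], [pʰ], [pʰ], [pʰ], [β]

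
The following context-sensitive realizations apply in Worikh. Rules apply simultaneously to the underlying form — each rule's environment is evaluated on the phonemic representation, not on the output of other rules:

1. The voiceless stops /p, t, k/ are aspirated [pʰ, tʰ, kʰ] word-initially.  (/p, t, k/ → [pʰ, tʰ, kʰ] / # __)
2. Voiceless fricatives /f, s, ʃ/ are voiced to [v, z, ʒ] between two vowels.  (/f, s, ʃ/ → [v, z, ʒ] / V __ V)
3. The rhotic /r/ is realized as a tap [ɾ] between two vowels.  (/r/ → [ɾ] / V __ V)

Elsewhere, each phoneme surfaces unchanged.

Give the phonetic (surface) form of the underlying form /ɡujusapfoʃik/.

/s/ (between /u/ and /a/): between two vowels, so rule 2 applies → [z].
/p/ (between /a/ and /f/) is in the target of rule 1 but the environment (word-initially) is not met → [p].
/f/ (between /p/ and /o/) fails the environment for rule 2, so it stays [f].
/ʃ/ — between /o/ and /i/, between two vowels — surfaces as [ʒ] (rule 2).
/k/ (word-final): rule 1 targets it, but not word-initially → unchanged [k].

[ɡujuzapfoʒik]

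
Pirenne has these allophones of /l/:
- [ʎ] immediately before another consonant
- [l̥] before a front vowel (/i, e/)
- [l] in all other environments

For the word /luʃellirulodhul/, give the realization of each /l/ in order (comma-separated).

Occurrence 1 (position 1): no conditioning environment matches → elsewhere allophone [l].
Occurrence 2 (position 5): immediately before another consonant → [ʎ].
Occurrence 3 (position 6): before a front vowel (/i, e/) → [l̥].
Occurrence 4 (position 10): no conditioning environment matches → elsewhere allophone [l].
Occurrence 5 (position 15): no conditioning environment matches → elsewhere allophone [l].

[l], [ʎ], [l̥], [l], [l]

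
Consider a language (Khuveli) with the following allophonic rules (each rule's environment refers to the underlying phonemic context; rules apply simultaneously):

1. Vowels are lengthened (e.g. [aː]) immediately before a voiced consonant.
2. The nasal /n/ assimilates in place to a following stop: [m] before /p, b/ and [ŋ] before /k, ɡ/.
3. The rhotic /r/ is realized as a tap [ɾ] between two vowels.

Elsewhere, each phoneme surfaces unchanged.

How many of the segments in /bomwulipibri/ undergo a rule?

Segments that undergo a rule: /o/ → [oː] (rule 1); /u/ → [uː] (rule 1); /i/ → [iː] (rule 1).
All other segments surface unchanged.

3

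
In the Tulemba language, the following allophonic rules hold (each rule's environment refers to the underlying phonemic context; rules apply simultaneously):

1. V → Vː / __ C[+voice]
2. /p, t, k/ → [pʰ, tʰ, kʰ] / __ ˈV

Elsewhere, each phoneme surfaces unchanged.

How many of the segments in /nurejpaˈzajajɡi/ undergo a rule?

Segments that undergo a rule: /u/ → [uː] (rule 1); /e/ → [eː] (rule 1); /a/ → [aː] (rule 1); /a/ → [aː] (rule 1); /a/ → [aː] (rule 1).
All other segments surface unchanged.

5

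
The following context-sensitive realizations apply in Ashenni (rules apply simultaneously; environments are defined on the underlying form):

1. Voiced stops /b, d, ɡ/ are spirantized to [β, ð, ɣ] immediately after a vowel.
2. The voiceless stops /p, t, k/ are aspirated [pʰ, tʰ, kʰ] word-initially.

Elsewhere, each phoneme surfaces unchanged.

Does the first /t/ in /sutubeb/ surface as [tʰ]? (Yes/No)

/t/ (between /u/ and /u/) is in the target of rule 2 but the environment (word-initially) is not met → [t].
The actual realization is [t], not [tʰ].

No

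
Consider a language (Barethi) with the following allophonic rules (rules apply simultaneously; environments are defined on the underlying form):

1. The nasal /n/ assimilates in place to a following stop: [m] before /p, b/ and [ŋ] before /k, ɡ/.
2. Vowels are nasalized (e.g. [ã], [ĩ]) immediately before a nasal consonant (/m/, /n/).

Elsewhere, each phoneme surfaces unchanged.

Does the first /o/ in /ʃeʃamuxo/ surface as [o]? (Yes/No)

Yes

/o/ — word-final; rule 2 does not apply here → [o].
The actual realization is [o], which matches [o].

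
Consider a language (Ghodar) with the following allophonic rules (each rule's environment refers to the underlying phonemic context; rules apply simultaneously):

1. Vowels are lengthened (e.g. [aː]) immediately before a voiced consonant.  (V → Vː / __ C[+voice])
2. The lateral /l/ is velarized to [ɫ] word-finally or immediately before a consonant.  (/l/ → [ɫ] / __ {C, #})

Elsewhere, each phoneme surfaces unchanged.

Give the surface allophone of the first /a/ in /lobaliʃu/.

[aː]

/a/ — between /b/ and /l/, before a voiced consonant — surfaces as [aː] (rule 1).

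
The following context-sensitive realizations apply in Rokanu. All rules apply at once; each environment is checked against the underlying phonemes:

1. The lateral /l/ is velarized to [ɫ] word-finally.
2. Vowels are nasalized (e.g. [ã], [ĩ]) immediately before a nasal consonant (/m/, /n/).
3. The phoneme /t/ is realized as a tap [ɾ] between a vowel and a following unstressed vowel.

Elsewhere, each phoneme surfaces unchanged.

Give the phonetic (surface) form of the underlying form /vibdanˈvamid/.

/v/ stays [v].
/i/ — between /v/ and /b/; rule 2 does not apply here → [i].
/b/ — not in any rule's target class → [b].
/d/ (between /b/ and /a/) is unaffected → [d].
/a/ — between /d/ and /n/, before a nasal consonant — surfaces as [ã] (rule 2).
/n/ (between /a/ and /v/): no rule targets it → [n].
/v/ (between /n/ and /a/): no rule targets it → [v].
Rule 2 applies to /a/ (between /v/ and /m/: before a nasal consonant) → [ã].
/m/ stays [m].
/i/ — between /m/ and /d/; rule 2 does not apply here → [i].
/d/ (word-final) is unaffected → [d].

[vibdãnˈvãmid]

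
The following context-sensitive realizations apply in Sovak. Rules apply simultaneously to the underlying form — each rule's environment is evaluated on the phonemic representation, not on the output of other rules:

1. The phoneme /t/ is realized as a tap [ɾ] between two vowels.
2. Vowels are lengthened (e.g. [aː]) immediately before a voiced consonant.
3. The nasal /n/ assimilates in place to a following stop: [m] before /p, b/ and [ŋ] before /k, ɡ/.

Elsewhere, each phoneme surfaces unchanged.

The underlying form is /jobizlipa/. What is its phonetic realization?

/o/ — between /j/ and /b/, before a voiced consonant — surfaces as [oː] (rule 2).
/i/ meets the environment for rule 2 (before a voiced consonant) → [iː].
/i/ (between /l/ and /p/) fails the environment for rule 2, so it stays [i].
/a/ (word-final): rule 2 targets it, but not before a voiced consonant → unchanged [a].

[joːbiːzlipa]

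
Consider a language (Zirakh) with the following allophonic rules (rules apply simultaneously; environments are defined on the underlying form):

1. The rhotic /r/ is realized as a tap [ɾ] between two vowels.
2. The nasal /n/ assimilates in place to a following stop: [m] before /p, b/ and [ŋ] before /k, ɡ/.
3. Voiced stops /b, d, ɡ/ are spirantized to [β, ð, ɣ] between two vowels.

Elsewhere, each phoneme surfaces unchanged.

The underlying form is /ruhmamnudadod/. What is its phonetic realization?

/r/ (word-initial) fails the environment for rule 1, so it stays [r].
/u/ stays [u].
/h/ (between /u/ and /m/) is unaffected → [h].
/m/ (between /h/ and /a/): no rule targets it → [m].
/a/ stays [a].
/m/ (between /a/ and /n/): no rule targets it → [m].
/n/ (between /m/ and /u/) fails the environment for rule 2, so it stays [n].
/u/ — not in any rule's target class → [u].
/d/ (between /u/ and /a/): between two vowels, so rule 3 applies → [ð].
/a/ stays [a].
/d/ (between /a/ and /o/): between two vowels, so rule 3 applies → [ð].
/o/ stays [o].
/d/ (word-final) fails the environment for rule 3, so it stays [d].

[ruhmamnuðaðod]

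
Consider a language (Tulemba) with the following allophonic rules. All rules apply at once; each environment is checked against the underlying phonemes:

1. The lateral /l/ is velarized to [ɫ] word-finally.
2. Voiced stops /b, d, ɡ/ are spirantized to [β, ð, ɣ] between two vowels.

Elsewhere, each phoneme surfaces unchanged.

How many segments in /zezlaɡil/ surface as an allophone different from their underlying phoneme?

Segments that undergo a rule: /ɡ/ → [ɣ] (rule 2); /l/ → [ɫ] (rule 1).
All other segments surface unchanged.

2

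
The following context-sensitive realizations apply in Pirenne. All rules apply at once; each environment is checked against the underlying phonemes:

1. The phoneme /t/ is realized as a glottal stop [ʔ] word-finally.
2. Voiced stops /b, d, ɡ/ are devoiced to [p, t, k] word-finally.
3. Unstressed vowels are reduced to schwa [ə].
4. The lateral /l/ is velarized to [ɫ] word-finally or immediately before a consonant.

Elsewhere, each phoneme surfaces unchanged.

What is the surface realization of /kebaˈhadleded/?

[kəbəˈhadlədət]

/e/ meets the environment for rule 3 (in an unstressed syllable) → [ə].
/b/ (between /e/ and /a/) fails the environment for rule 2, so it stays [b].
/a/ (between /b/ and /h/): in an unstressed syllable, so rule 3 applies → [ə].
/a/ — between /h/ and /d/; rule 3 does not apply here → [a].
/d/ (between /a/ and /l/): rule 2 targets it, but not word-finally → unchanged [d].
/l/ (between /d/ and /e/): rule 4 targets it, but not word-finally or immediately before a consonant → unchanged [l].
/e/ (between /l/ and /d/) occurs in an unstressed syllable → [ə] by rule 3.
/d/ (between /e/ and /e/) fails the environment for rule 2, so it stays [d].
/e/ (between /d/ and /d/) occurs in an unstressed syllable → [ə] by rule 3.
Rule 2 applies to /d/ (word-final: word-finally) → [t].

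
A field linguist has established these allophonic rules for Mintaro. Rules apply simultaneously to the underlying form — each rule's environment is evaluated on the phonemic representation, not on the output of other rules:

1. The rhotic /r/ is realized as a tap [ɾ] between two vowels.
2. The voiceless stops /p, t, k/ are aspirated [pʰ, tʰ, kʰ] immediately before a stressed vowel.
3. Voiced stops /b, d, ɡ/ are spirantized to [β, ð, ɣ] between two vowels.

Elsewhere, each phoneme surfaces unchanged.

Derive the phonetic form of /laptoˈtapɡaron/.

/l/ (word-initial) is unaffected → [l].
/a/ (between /l/ and /p/): no rule targets it → [a].
/p/ — between /a/ and /t/; rule 2 does not apply here → [p].
/t/ — between /p/ and /o/; rule 2 does not apply here → [t].
/o/ — not in any rule's target class → [o].
/t/ meets the environment for rule 2 (immediately before a stressed vowel) → [tʰ].
/a/ — not in any rule's target class → [a].
/p/ — between /a/ and /ɡ/; rule 2 does not apply here → [p].
/ɡ/ (between /p/ and /a/): rule 3 targets it, but not between two vowels → unchanged [ɡ].
/a/ (between /ɡ/ and /r/) is unaffected → [a].
/r/ meets the environment for rule 1 (between two vowels) → [ɾ].
/o/ (between /r/ and /n/) is unaffected → [o].
/n/ (word-final): no rule targets it → [n].

[laptoˈtʰapɡaɾon]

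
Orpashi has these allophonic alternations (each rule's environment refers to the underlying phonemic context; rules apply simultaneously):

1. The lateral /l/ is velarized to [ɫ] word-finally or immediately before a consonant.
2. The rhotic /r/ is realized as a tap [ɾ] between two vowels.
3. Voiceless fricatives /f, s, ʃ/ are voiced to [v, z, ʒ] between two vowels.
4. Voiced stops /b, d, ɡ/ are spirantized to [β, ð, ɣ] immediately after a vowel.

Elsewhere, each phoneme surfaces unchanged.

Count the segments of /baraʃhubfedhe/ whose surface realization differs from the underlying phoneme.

Segments that undergo a rule: /r/ → [ɾ] (rule 2); /b/ → [β] (rule 4); /d/ → [ð] (rule 4).
All other segments surface unchanged.

3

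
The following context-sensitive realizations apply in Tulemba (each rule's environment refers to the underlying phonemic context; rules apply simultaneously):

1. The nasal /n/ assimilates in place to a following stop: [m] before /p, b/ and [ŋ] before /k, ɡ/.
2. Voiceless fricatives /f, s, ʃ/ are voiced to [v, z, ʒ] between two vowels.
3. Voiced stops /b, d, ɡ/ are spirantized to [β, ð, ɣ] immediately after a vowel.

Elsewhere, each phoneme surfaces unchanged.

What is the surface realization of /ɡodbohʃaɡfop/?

[ɡoðbohʃaɣfop]

/ɡ/ — word-initial; rule 3 does not apply here → [ɡ].
/d/ — between /o/ and /b/, immediately after a vowel — surfaces as [ð] (rule 3).
/b/ (between /d/ and /o/) is in the target of rule 3 but the environment (immediately after a vowel) is not met → [b].
/ʃ/ (between /h/ and /a/) is in the target of rule 2 but the environment (between two vowels) is not met → [ʃ].
/ɡ/ — between /a/ and /f/, immediately after a vowel — surfaces as [ɣ] (rule 3).
/f/ — between /ɡ/ and /o/; rule 2 does not apply here → [f].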